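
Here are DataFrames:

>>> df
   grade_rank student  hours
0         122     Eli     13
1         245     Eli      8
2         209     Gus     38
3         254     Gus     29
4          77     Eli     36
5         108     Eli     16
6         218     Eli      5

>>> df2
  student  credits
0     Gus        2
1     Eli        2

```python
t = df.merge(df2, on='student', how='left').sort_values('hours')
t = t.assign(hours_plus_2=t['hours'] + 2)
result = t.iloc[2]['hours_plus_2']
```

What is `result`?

merge on 'student' (how='left') → 7 rows:
   grade_rank student  hours  credits
0         122     Eli     13        2
1         245     Eli      8        2
2         209     Gus     38        2
3         254     Gus     29        2
4          77     Eli     36        2
5         108     Eli     16        2
6         218     Eli      5        2
sort by hours:
   grade_rank student  hours  credits
6         218     Eli      5        2
1         245     Eli      8        2
0         122     Eli     13        2
5         108     Eli     16        2
3         254     Gus     29        2
4          77     Eli     36        2
2         209     Gus     38        2
add column hours_plus_2 = t['hours'] + 2:
   grade_rank student  hours  credits  hours_plus_2
6         218     Eli      5        2             7
1         245     Eli      8        2            10
0         122     Eli     13        2            15
5         108     Eli     16        2            18
3         254     Gus     29        2            31
4          77     Eli     36        2            38
2         209     Gus     38        2            40
The value at position 2, column 'hours_plus_2' is 15.

15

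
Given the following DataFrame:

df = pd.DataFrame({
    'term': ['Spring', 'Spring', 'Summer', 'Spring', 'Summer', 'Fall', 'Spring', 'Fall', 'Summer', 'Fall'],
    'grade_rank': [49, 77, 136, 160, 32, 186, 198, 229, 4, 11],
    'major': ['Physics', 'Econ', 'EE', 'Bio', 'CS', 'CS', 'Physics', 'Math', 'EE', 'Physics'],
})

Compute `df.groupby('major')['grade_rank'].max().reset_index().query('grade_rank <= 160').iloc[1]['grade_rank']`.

group by major, max of grade_rank:
major
Bio        160
CS         186
EE         136
Econ        77
Math       229
Physics    198
Name: grade_rank, dtype: int64
reset_index():
     major  grade_rank
0      Bio         160
1       CS         186
2       EE         136
3     Econ          77
4     Math         229
5  Physics         198
filter rows where grade_rank <= 160:
  major  grade_rank
0   Bio         160
2    EE         136
3  Econ          77
Hence 136.

136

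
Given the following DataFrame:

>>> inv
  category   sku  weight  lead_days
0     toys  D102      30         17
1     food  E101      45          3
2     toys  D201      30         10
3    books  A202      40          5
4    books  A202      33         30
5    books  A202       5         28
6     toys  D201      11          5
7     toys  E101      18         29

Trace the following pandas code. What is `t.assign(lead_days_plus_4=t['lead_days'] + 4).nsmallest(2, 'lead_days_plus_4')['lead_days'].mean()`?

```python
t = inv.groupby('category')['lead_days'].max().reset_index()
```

group by category, max of lead_days:
category
books    30
food      3
toys     29
Name: lead_days, dtype: int64
reset_index():
  category  lead_days
0    books         30
1     food          3
2     toys         29
add column lead_days_plus_4 = t['lead_days'] + 4:
  category  lead_days  lead_days_plus_4
0    books         30                34
1     food          3                 7
2     toys         29                33
take 2 rows with smallest lead_days_plus_4:
  category  lead_days  lead_days_plus_4
1     food          3                 7
2     toys         29                33
Hence 16.0.

16.0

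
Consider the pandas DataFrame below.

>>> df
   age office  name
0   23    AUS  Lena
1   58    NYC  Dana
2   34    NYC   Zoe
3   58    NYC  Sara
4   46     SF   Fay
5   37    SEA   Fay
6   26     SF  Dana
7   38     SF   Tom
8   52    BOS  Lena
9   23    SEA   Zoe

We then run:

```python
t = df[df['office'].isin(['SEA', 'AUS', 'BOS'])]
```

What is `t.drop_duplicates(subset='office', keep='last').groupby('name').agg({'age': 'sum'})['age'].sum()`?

98

filter rows where office in ['SEA', 'AUS', 'BOS']:
   age office  name
0   23    AUS  Lena
5   37    SEA   Fay
8   52    BOS  Lena
9   23    SEA   Zoe
drop duplicate office (keep=last):
   age office  name
0   23    AUS  Lena
8   52    BOS  Lena
9   23    SEA   Zoe
group by name, sum of age:
      age
name     
Lena   75
Zoe    23
Then the sum of column 'age': 98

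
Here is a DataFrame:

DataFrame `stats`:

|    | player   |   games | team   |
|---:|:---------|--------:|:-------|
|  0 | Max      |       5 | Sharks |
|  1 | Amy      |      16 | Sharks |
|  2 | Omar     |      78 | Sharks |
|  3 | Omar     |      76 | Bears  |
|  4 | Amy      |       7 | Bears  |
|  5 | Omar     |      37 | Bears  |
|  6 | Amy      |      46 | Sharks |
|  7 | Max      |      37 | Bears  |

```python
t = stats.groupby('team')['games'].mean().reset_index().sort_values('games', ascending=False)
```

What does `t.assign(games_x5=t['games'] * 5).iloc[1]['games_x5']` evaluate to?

group by team, mean of games:
team
Bears     39.25
Sharks    36.25
Name: games, dtype: float64
reset_index():
     team  games
0   Bears  39.25
1  Sharks  36.25
sort by games descending:
     team  games
0   Bears  39.25
1  Sharks  36.25
add column games_x5 = t['games'] * 5:
     team  games  games_x5
0   Bears  39.25    196.25
1  Sharks  36.25    181.25
Then the value at position 1, column 'games_x5': 181.25

181.25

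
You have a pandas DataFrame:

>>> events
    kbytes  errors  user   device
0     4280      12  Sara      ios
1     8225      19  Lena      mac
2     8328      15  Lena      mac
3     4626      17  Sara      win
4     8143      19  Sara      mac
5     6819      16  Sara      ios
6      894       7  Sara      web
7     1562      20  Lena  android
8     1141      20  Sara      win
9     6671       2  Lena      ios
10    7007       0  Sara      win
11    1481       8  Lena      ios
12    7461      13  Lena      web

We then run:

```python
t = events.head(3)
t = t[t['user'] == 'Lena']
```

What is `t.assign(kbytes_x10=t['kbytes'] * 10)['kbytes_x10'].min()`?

82250

take first 3 rows:
   kbytes  errors  user device
0    4280      12  Sara    ios
1    8225      19  Lena    mac
2    8328      15  Lena    mac
filter rows where user == 'Lena':
   kbytes  errors  user device
1    8225      19  Lena    mac
2    8328      15  Lena    mac
add column kbytes_x10 = t['kbytes'] * 10:
   kbytes  errors  user device  kbytes_x10
1    8225      19  Lena    mac       82250
2    8328      15  Lena    mac       83280
Then the min of column 'kbytes_x10': 82250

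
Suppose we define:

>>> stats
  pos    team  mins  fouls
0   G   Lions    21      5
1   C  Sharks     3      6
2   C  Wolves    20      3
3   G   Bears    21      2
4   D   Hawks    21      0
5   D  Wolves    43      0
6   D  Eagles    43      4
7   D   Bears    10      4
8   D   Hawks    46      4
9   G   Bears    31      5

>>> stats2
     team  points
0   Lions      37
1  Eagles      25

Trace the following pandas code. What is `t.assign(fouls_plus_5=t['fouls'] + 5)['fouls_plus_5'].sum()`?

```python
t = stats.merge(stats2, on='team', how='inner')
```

merge on 'team' (how='inner') → 2 rows:
  pos    team  mins  fouls  points
0   G   Lions    21      5      37
1   D  Eagles    43      4      25
add column fouls_plus_5 = t['fouls'] + 5:
  pos    team  mins  fouls  points  fouls_plus_5
0   G   Lions    21      5      37            10
1   D  Eagles    43      4      25             9
Finally, sum of column 'fouls_plus_5' = 19.

19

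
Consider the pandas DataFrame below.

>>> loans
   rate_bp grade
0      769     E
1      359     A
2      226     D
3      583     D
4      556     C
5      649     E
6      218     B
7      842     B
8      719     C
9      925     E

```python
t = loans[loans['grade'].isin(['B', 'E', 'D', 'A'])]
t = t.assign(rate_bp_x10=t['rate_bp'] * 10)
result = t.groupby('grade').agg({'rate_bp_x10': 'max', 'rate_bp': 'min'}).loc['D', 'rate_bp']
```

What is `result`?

226

filter rows where grade in ['B', 'E', 'D', 'A']:
   rate_bp grade
0      769     E
1      359     A
2      226     D
3      583     D
5      649     E
6      218     B
7      842     B
9      925     E
add column rate_bp_x10 = t['rate_bp'] * 10:
   rate_bp grade  rate_bp_x10
0      769     E         7690
1      359     A         3590
2      226     D         2260
3      583     D         5830
5      649     E         6490
6      218     B         2180
7      842     B         8420
9      925     E         9250
group by grade: max(rate_bp_x10), min(rate_bp):
       rate_bp_x10  rate_bp
grade                      
A             3590      359
B             8420      218
D             5830      226
E             9250      649
So loc['D', 'rate_bp'] = 226.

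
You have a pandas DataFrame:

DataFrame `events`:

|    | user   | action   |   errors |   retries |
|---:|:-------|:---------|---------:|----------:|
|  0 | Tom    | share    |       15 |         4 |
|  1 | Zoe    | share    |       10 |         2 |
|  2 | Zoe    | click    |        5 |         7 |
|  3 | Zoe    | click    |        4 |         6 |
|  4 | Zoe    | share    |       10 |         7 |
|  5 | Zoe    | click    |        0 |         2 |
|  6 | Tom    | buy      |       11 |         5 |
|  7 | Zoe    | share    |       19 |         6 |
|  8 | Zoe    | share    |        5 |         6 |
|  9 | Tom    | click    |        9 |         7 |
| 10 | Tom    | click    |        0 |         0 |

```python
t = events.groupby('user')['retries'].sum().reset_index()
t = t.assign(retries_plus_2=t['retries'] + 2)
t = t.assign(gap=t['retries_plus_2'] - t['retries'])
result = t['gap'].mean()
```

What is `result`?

group by user, sum of retries:
user
Tom    16
Zoe    36
Name: retries, dtype: int64
reset_index():
  user  retries
0  Tom       16
1  Zoe       36
add column retries_plus_2 = t['retries'] + 2:
  user  retries  retries_plus_2
0  Tom       16              18
1  Zoe       36              38
add column gap = t['retries_plus_2'] - t['retries']:
  user  retries  retries_plus_2  gap
0  Tom       16              18    2
1  Zoe       36              38    2

2.0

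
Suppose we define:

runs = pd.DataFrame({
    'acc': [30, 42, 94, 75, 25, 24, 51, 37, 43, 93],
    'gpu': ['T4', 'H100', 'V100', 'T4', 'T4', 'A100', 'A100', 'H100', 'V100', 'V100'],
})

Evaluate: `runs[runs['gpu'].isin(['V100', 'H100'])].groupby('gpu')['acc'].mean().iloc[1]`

76.6666666667

filter rows where gpu in ['V100', 'H100']:
   acc   gpu
1   42  H100
2   94  V100
7   37  H100
8   43  V100
9   93  V100
group by gpu, mean of acc:
gpu
H100    39.500000
V100    76.666667
Name: acc, dtype: float64
The value at position 1 is 76.6666666667.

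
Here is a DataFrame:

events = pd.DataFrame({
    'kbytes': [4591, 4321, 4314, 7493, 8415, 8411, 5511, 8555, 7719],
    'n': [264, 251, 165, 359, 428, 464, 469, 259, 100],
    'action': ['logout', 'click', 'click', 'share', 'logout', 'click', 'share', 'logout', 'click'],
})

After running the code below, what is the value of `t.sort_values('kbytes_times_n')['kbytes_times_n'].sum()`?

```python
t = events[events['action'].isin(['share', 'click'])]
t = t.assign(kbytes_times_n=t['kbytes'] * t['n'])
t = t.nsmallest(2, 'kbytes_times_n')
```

1483710

filter rows where action in ['share', 'click']:
   kbytes    n action
1    4321  251  click
2    4314  165  click
3    7493  359  share
5    8411  464  click
6    5511  469  share
8    7719  100  click
add column kbytes_times_n = t['kbytes'] * t['n']:
   kbytes    n action  kbytes_times_n
1    4321  251  click         1084571
2    4314  165  click          711810
3    7493  359  share         2689987
5    8411  464  click         3902704
6    5511  469  share         2584659
8    7719  100  click          771900
take 2 rows with smallest kbytes_times_n:
   kbytes    n action  kbytes_times_n
2    4314  165  click          711810
8    7719  100  click          771900
sort by kbytes_times_n:
   kbytes    n action  kbytes_times_n
2    4314  165  click          711810
8    7719  100  click          771900
Reading off the sum of column 'kbytes_times_n', we get 1483710.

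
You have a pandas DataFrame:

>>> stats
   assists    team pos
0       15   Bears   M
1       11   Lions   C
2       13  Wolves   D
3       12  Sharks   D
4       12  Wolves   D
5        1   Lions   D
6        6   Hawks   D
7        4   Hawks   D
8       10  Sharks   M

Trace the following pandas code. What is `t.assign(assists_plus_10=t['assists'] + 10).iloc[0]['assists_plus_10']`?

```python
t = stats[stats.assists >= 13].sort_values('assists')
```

23

filter rows where assists >= 13:
   assists    team pos
0       15   Bears   M
2       13  Wolves   D
sort by assists:
   assists    team pos
2       13  Wolves   D
0       15   Bears   M
add column assists_plus_10 = t['assists'] + 10:
   assists    team pos  assists_plus_10
2       13  Wolves   D               23
0       15   Bears   M               25
Hence 23.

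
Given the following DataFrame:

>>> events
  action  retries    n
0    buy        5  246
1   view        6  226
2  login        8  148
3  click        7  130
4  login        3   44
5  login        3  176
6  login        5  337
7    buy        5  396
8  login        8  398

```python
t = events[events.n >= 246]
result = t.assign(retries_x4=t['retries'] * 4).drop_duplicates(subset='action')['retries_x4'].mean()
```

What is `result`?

20.0

filter rows where n >= 246:
  action  retries    n
0    buy        5  246
6  login        5  337
7    buy        5  396
8  login        8  398
add column retries_x4 = t['retries'] * 4:
  action  retries    n  retries_x4
0    buy        5  246          20
6  login        5  337          20
7    buy        5  396          20
8  login        8  398          32
drop duplicate action (keep=first):
  action  retries    n  retries_x4
0    buy        5  246          20
6  login        5  337          20
The mean of column 'retries_x4' is 20.0.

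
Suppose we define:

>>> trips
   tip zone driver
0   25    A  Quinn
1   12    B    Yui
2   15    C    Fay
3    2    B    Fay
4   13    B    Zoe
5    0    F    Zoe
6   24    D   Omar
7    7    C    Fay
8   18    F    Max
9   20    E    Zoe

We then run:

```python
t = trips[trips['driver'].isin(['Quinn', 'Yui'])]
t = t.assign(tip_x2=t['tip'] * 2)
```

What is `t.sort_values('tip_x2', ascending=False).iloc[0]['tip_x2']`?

50

filter rows where driver in ['Quinn', 'Yui']:
   tip zone driver
0   25    A  Quinn
1   12    B    Yui
add column tip_x2 = t['tip'] * 2:
   tip zone driver  tip_x2
0   25    A  Quinn      50
1   12    B    Yui      24
sort by tip_x2 descending:
   tip zone driver  tip_x2
0   25    A  Quinn      50
1   12    B    Yui      24
Finally, value at position 0, column 'tip_x2' = 50.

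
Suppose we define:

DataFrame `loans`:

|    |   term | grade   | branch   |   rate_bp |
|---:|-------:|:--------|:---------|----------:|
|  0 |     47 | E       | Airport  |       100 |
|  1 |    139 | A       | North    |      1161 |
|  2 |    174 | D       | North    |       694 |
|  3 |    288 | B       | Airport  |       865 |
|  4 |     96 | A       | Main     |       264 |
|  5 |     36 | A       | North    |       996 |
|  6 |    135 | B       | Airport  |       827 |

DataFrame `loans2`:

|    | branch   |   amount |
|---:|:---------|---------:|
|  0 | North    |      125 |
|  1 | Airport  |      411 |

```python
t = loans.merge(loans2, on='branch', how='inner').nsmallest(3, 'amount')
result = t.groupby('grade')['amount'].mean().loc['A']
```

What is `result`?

125.0

merge on 'branch' (how='inner') → 6 rows:
   term grade   branch  rate_bp  amount
0    47     E  Airport      100     411
1   139     A    North     1161     125
2   174     D    North      694     125
3   288     B  Airport      865     411
4    36     A    North      996     125
5   135     B  Airport      827     411
take 3 rows with smallest amount:
   term grade branch  rate_bp  amount
1   139     A  North     1161     125
2   174     D  North      694     125
4    36     A  North      996     125
group by grade, mean of amount:
grade
A    125.0
D    125.0
Name: amount, dtype: float64
Reading off the value at index 'A', we get 125.0.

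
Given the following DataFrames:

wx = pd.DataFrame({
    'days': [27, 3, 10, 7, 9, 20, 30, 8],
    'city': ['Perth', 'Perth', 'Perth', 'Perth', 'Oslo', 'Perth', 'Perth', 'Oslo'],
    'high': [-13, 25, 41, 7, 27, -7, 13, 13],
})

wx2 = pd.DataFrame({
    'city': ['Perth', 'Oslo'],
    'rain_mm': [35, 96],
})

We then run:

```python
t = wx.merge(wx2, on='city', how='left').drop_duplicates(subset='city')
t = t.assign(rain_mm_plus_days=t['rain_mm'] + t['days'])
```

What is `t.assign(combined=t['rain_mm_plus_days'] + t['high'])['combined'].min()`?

49

merge on 'city' (how='left') → 8 rows:
   days   city  high  rain_mm
0    27  Perth   -13       35
1     3  Perth    25       35
2    10  Perth    41       35
3     7  Perth     7       35
4     9   Oslo    27       96
5    20  Perth    -7       35
6    30  Perth    13       35
7     8   Oslo    13       96
drop duplicate city (keep=first):
   days   city  high  rain_mm
0    27  Perth   -13       35
4     9   Oslo    27       96
add column rain_mm_plus_days = t['rain_mm'] + t['days']:
   days   city  high  rain_mm  rain_mm_plus_days
0    27  Perth   -13       35                 62
4     9   Oslo    27       96                105
add column combined = t['rain_mm_plus_days'] + t['high']:
   days   city  high  rain_mm  rain_mm_plus_days  combined
0    27  Perth   -13       35                 62        49
4     9   Oslo    27       96                105       132
Taking the min of column 'combined' gives 49.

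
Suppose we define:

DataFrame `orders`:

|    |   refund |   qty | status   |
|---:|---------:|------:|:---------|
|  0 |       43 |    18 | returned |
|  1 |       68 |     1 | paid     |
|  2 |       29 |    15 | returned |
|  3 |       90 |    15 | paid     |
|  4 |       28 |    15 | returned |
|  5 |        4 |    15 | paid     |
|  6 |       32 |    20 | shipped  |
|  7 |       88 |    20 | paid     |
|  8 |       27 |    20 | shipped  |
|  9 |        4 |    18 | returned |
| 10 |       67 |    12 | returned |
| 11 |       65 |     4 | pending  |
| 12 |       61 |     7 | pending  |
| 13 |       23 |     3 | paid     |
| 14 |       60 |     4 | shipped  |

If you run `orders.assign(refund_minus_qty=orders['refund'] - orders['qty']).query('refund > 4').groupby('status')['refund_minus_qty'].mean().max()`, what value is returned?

57.5

add column refund_minus_qty = orders['refund'] - orders['qty']:
    refund  qty    status  refund_minus_qty
0       43   18  returned                25
1       68    1      paid                67
2       29   15  returned                14
3       90   15      paid                75
4       28   15  returned                13
5        4   15      paid               -11
6       32   20   shipped                12
7       88   20      paid                68
8       27   20   shipped                 7
9        4   18  returned               -14
10      67   12  returned                55
11      65    4   pending                61
12      61    7   pending                54
13      23    3      paid                20
14      60    4   shipped                56
filter rows where refund > 4:
    refund  qty    status  refund_minus_qty
0       43   18  returned                25
1       68    1      paid                67
2       29   15  returned                14
3       90   15      paid                75
4       28   15  returned                13
6       32   20   shipped                12
7       88   20      paid                68
8       27   20   shipped                 7
10      67   12  returned                55
11      65    4   pending                61
12      61    7   pending                54
13      23    3      paid                20
14      60    4   shipped                56
group by status, mean of refund_minus_qty:
status
paid        57.50
pending     57.50
returned    26.75
shipped     25.00
Name: refund_minus_qty, dtype: float64
max of the resulting series → 57.5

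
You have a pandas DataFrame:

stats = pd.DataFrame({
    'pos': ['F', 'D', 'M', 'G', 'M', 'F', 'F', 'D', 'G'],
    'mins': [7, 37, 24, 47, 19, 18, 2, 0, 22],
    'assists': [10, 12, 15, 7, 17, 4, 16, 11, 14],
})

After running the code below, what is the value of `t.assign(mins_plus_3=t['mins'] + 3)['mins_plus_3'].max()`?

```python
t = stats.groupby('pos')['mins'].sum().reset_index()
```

group by pos, sum of mins:
pos
D    37
F    27
G    69
M    43
Name: mins, dtype: int64
reset_index():
  pos  mins
0   D    37
1   F    27
2   G    69
3   M    43
add column mins_plus_3 = t['mins'] + 3:
  pos  mins  mins_plus_3
0   D    37           40
1   F    27           30
2   G    69           72
3   M    43           46
Finally, max of column 'mins_plus_3' = 72.

72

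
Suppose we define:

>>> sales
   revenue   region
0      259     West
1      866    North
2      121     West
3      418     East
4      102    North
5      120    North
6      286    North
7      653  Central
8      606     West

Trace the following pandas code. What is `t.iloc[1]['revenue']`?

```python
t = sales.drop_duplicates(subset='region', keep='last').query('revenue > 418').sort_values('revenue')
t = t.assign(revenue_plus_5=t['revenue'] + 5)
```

drop duplicate region (keep=last):
   revenue   region
3      418     East
6      286    North
7      653  Central
8      606     West
filter rows where revenue > 418:
   revenue   region
7      653  Central
8      606     West
sort by revenue:
   revenue   region
8      606     West
7      653  Central
add column revenue_plus_5 = t['revenue'] + 5:
   revenue   region  revenue_plus_5
8      606     West             611
7      653  Central             658
Hence 653.

653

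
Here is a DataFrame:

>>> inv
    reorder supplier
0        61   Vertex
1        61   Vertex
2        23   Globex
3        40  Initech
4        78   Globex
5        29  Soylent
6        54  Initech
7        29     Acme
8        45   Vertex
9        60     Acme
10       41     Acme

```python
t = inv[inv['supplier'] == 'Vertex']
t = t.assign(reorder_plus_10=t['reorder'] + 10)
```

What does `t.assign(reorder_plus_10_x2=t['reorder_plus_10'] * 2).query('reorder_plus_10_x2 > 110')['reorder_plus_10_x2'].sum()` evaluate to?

filter rows where supplier == 'Vertex':
   reorder supplier
0       61   Vertex
1       61   Vertex
8       45   Vertex
add column reorder_plus_10 = t['reorder'] + 10:
   reorder supplier  reorder_plus_10
0       61   Vertex               71
1       61   Vertex               71
8       45   Vertex               55
add column reorder_plus_10_x2 = t['reorder_plus_10'] * 2:
   reorder supplier  reorder_plus_10  reorder_plus_10_x2
0       61   Vertex               71                 142
1       61   Vertex               71                 142
8       45   Vertex               55                 110
filter rows where reorder_plus_10_x2 > 110:
   reorder supplier  reorder_plus_10  reorder_plus_10_x2
0       61   Vertex               71                 142
1       61   Vertex               71                 142
Then the sum of column 'reorder_plus_10_x2': 284

284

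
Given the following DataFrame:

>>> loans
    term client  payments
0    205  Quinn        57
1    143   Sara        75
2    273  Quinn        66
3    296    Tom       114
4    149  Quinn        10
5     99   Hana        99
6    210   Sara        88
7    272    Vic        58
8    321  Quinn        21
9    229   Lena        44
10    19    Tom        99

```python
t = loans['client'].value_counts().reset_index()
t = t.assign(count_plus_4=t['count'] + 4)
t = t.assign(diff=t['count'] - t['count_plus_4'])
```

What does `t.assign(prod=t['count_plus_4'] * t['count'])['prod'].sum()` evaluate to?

value_counts of client:
client
Quinn    4
Sara     2
Tom      2
Hana     1
Vic      1
Lena     1
Name: count, dtype: int64
reset_index():
  client  count
0  Quinn      4
1   Sara      2
2    Tom      2
3   Hana      1
4    Vic      1
5   Lena      1
add column count_plus_4 = t['count'] + 4:
  client  count  count_plus_4
0  Quinn      4             8
1   Sara      2             6
2    Tom      2             6
3   Hana      1             5
4    Vic      1             5
5   Lena      1             5
add column diff = t['count'] - t['count_plus_4']:
  client  count  count_plus_4  diff
0  Quinn      4             8    -4
1   Sara      2             6    -4
2    Tom      2             6    -4
3   Hana      1             5    -4
4    Vic      1             5    -4
5   Lena      1             5    -4
add column prod = t['count_plus_4'] * t['count']:
  client  count  count_plus_4  diff  prod
0  Quinn      4             8    -4    32
1   Sara      2             6    -4    12
2    Tom      2             6    -4    12
3   Hana      1             5    -4     5
4    Vic      1             5    -4     5
5   Lena      1             5    -4     5
Taking the sum of column 'prod' gives 71.

71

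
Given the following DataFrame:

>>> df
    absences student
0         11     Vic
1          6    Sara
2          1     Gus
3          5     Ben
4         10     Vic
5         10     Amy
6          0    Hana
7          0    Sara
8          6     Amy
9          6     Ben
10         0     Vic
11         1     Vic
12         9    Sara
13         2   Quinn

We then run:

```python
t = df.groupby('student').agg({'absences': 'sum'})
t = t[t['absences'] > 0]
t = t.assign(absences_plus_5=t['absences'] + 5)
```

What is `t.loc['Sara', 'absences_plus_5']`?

group by student, sum of absences:
         absences
student          
Amy            16
Ben            11
Gus             1
Hana            0
Quinn           2
Sara           15
Vic            22
filter rows where absences > 0:
         absences
student          
Amy            16
Ben            11
Gus             1
Quinn           2
Sara           15
Vic            22
add column absences_plus_5 = t['absences'] + 5:
         absences  absences_plus_5
student                           
Amy            16               21
Ben            11               16
Gus             1                6
Quinn           2                7
Sara           15               20
Vic            22               27
Hence 20.

20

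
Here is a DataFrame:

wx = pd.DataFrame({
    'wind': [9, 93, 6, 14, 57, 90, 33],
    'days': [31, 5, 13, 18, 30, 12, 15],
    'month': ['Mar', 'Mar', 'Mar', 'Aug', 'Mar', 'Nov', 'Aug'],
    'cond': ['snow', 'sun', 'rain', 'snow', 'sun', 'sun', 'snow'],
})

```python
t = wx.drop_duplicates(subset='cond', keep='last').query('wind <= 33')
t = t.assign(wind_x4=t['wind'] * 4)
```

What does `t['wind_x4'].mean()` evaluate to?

drop duplicate cond (keep=last):
   wind  days month  cond
2     6    13   Mar  rain
5    90    12   Nov   sun
6    33    15   Aug  snow
filter rows where wind <= 33:
   wind  days month  cond
2     6    13   Mar  rain
6    33    15   Aug  snow
add column wind_x4 = t['wind'] * 4:
   wind  days month  cond  wind_x4
2     6    13   Mar  rain       24
6    33    15   Aug  snow      132

78.0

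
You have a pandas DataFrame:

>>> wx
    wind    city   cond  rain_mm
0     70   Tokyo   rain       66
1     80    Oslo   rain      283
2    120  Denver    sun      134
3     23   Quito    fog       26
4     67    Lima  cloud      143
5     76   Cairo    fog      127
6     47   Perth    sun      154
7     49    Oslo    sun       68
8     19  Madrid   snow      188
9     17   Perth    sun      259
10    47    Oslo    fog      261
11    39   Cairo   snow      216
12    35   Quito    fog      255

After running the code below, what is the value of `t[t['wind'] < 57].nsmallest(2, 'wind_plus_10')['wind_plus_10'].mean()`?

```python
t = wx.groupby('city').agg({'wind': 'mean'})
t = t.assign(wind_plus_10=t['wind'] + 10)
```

group by city, mean of wind:
              wind
city              
Cairo    57.500000
Denver  120.000000
Lima     67.000000
Madrid   19.000000
Oslo     58.666667
Perth    32.000000
Quito    29.000000
Tokyo    70.000000
add column wind_plus_10 = t['wind'] + 10:
              wind  wind_plus_10
city                            
Cairo    57.500000     67.500000
Denver  120.000000    130.000000
Lima     67.000000     77.000000
Madrid   19.000000     29.000000
Oslo     58.666667     68.666667
Perth    32.000000     42.000000
Quito    29.000000     39.000000
Tokyo    70.000000     80.000000
filter rows where wind < 57:
        wind  wind_plus_10
city                      
Madrid  19.0          29.0
Perth   32.0          42.0
Quito   29.0          39.0
take 2 rows with smallest wind_plus_10:
        wind  wind_plus_10
city                      
Madrid  19.0          29.0
Quito   29.0          39.0

34.0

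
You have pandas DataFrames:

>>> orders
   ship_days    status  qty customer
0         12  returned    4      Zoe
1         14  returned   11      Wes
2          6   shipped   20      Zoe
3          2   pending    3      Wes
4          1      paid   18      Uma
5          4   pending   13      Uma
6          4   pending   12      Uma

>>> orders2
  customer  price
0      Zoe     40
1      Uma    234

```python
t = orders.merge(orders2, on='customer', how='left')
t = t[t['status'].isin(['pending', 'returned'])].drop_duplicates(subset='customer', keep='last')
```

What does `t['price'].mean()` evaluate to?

merge on 'customer' (how='left') → 7 rows:
   ship_days    status  qty customer  price
0         12  returned    4      Zoe   40.0
1         14  returned   11      Wes    NaN
2          6   shipped   20      Zoe   40.0
3          2   pending    3      Wes    NaN
4          1      paid   18      Uma  234.0
5          4   pending   13      Uma  234.0
6          4   pending   12      Uma  234.0
filter rows where status in ['pending', 'returned']:
   ship_days    status  qty customer  price
0         12  returned    4      Zoe   40.0
1         14  returned   11      Wes    NaN
3          2   pending    3      Wes    NaN
5          4   pending   13      Uma  234.0
6          4   pending   12      Uma  234.0
drop duplicate customer (keep=last):
   ship_days    status  qty customer  price
0         12  returned    4      Zoe   40.0
3          2   pending    3      Wes    NaN
6          4   pending   12      Uma  234.0
Reading off the mean of column 'price', we get 137.0.

137.0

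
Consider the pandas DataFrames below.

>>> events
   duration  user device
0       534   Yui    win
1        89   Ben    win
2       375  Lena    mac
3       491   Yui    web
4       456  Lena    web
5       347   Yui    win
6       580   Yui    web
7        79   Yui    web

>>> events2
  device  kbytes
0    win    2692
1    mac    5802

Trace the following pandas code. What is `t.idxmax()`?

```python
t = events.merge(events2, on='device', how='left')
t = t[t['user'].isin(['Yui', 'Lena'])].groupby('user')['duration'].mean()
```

Lena

merge on 'device' (how='left') → 8 rows:
   duration  user device  kbytes
0       534   Yui    win  2692.0
1        89   Ben    win  2692.0
2       375  Lena    mac  5802.0
3       491   Yui    web     NaN
4       456  Lena    web     NaN
5       347   Yui    win  2692.0
6       580   Yui    web     NaN
7        79   Yui    web     NaN
filter rows where user in ['Yui', 'Lena']:
   duration  user device  kbytes
0       534   Yui    win  2692.0
2       375  Lena    mac  5802.0
3       491   Yui    web     NaN
4       456  Lena    web     NaN
5       347   Yui    win  2692.0
6       580   Yui    web     NaN
7        79   Yui    web     NaN
group by user, mean of duration:
user
Lena    415.5
Yui     406.2
Name: duration, dtype: float64
The label with the largest value is Lena.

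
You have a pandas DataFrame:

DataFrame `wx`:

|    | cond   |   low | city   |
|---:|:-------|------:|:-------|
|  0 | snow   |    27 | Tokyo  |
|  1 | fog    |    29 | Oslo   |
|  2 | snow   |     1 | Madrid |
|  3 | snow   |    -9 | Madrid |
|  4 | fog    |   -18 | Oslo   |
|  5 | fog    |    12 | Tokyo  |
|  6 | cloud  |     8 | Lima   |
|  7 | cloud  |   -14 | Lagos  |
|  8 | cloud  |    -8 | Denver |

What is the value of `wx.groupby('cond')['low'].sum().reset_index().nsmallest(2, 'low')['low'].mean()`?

group by cond, sum of low:
cond
cloud   -14
fog      23
snow     19
Name: low, dtype: int64
reset_index():
    cond  low
0  cloud  -14
1    fog   23
2   snow   19
take 2 rows with smallest low:
    cond  low
0  cloud  -14
2   snow   19
Then the mean of column 'low': 2.5

2.5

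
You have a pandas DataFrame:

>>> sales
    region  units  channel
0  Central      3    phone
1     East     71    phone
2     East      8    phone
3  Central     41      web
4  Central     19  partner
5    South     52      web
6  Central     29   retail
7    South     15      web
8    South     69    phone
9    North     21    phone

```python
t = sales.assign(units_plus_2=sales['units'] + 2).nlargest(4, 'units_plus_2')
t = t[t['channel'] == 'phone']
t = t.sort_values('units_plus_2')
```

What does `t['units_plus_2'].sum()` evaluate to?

add column units_plus_2 = sales['units'] + 2:
    region  units  channel  units_plus_2
0  Central      3    phone             5
1     East     71    phone            73
2     East      8    phone            10
3  Central     41      web            43
4  Central     19  partner            21
5    South     52      web            54
6  Central     29   retail            31
7    South     15      web            17
8    South     69    phone            71
9    North     21    phone            23
take 4 rows with largest units_plus_2:
    region  units channel  units_plus_2
1     East     71   phone            73
8    South     69   phone            71
5    South     52     web            54
3  Central     41     web            43
filter rows where channel == 'phone':
  region  units channel  units_plus_2
1   East     71   phone            73
8  South     69   phone            71
sort by units_plus_2:
  region  units channel  units_plus_2
8  South     69   phone            71
1   East     71   phone            73
Taking the sum of column 'units_plus_2' gives 144.

144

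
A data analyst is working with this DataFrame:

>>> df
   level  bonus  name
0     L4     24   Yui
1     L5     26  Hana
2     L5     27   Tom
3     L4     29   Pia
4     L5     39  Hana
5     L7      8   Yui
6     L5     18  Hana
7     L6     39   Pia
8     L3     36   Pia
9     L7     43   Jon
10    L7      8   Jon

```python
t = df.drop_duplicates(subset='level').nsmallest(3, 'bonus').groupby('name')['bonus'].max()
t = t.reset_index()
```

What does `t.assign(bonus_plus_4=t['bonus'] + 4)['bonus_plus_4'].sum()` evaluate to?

58

drop duplicate level (keep=first):
  level  bonus  name
0    L4     24   Yui
1    L5     26  Hana
5    L7      8   Yui
7    L6     39   Pia
8    L3     36   Pia
take 3 rows with smallest bonus:
  level  bonus  name
5    L7      8   Yui
0    L4     24   Yui
1    L5     26  Hana
group by name, max of bonus:
name
Hana    26
Yui     24
Name: bonus, dtype: int64
reset_index():
   name  bonus
0  Hana     26
1   Yui     24
add column bonus_plus_4 = t['bonus'] + 4:
   name  bonus  bonus_plus_4
0  Hana     26            30
1   Yui     24            28
Reading off the sum of column 'bonus_plus_4', we get 58.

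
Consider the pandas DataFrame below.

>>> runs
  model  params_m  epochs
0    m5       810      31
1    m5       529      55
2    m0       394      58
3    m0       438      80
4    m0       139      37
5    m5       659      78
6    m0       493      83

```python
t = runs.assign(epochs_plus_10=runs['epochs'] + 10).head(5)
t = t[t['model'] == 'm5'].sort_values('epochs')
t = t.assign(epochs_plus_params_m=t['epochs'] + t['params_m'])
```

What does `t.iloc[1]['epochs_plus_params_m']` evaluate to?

add column epochs_plus_10 = runs['epochs'] + 10:
  model  params_m  epochs  epochs_plus_10
0    m5       810      31              41
1    m5       529      55              65
2    m0       394      58              68
3    m0       438      80              90
4    m0       139      37              47
5    m5       659      78              88
6    m0       493      83              93
take first 5 rows:
  model  params_m  epochs  epochs_plus_10
0    m5       810      31              41
1    m5       529      55              65
2    m0       394      58              68
3    m0       438      80              90
4    m0       139      37              47
filter rows where model == 'm5':
  model  params_m  epochs  epochs_plus_10
0    m5       810      31              41
1    m5       529      55              65
sort by epochs:
  model  params_m  epochs  epochs_plus_10
0    m5       810      31              41
1    m5       529      55              65
add column epochs_plus_params_m = t['epochs'] + t['params_m']:
  model  params_m  epochs  epochs_plus_10  epochs_plus_params_m
0    m5       810      31              41                   841
1    m5       529      55              65                   584
Finally, value at position 1, column 'epochs_plus_params_m' = 584.

584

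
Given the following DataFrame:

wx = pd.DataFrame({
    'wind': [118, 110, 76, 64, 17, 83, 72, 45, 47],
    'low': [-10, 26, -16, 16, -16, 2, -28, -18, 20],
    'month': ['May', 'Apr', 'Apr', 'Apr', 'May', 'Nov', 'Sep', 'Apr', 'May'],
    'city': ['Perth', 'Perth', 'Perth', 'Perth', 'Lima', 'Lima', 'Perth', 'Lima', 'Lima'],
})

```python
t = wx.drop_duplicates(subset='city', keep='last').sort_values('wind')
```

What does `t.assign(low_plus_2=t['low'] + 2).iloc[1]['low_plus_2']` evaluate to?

-26

drop duplicate city (keep=last):
   wind  low month   city
6    72  -28   Sep  Perth
8    47   20   May   Lima
sort by wind:
   wind  low month   city
8    47   20   May   Lima
6    72  -28   Sep  Perth
add column low_plus_2 = t['low'] + 2:
   wind  low month   city  low_plus_2
8    47   20   May   Lima          22
6    72  -28   Sep  Perth         -26
The value at position 1, column 'low_plus_2' is -26.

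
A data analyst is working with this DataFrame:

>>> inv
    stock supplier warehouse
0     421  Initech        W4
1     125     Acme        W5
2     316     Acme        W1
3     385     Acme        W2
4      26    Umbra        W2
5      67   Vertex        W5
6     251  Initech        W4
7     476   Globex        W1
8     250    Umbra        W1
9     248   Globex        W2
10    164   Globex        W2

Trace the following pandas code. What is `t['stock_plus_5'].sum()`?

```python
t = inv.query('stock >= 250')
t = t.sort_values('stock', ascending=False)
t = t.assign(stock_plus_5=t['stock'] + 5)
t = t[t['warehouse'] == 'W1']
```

1057

filter rows where stock >= 250:
   stock supplier warehouse
0    421  Initech        W4
2    316     Acme        W1
3    385     Acme        W2
6    251  Initech        W4
7    476   Globex        W1
8    250    Umbra        W1
sort by stock descending:
   stock supplier warehouse
7    476   Globex        W1
0    421  Initech        W4
3    385     Acme        W2
2    316     Acme        W1
6    251  Initech        W4
8    250    Umbra        W1
add column stock_plus_5 = t['stock'] + 5:
   stock supplier warehouse  stock_plus_5
7    476   Globex        W1           481
0    421  Initech        W4           426
3    385     Acme        W2           390
2    316     Acme        W1           321
6    251  Initech        W4           256
8    250    Umbra        W1           255
filter rows where warehouse == 'W1':
   stock supplier warehouse  stock_plus_5
7    476   Globex        W1           481
2    316     Acme        W1           321
8    250    Umbra        W1           255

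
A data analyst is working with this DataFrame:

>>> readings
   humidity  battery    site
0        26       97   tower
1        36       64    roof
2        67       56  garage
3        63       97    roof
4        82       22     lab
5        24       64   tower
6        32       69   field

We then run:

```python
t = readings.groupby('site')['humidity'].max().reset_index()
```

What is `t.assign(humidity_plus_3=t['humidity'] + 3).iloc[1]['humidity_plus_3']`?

group by site, max of humidity:
site
field     32
garage    67
lab       82
roof      63
tower     26
Name: humidity, dtype: int64
reset_index():
     site  humidity
0   field        32
1  garage        67
2     lab        82
3    roof        63
4   tower        26
add column humidity_plus_3 = t['humidity'] + 3:
     site  humidity  humidity_plus_3
0   field        32               35
1  garage        67               70
2     lab        82               85
3    roof        63               66
4   tower        26               29

70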